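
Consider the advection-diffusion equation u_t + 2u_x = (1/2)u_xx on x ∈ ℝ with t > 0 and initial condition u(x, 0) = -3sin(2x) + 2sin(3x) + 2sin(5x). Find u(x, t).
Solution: Change to a moving frame: let η = x - 2t, σ = t and write u(x,t) = w(η,σ).
By the chain rule u_t = w_σ - 2w_η, u_x = w_η, u_xx = w_ηη.
Then u_t + 2u_x = w_σ: the advection term cancels and the PDE becomes the heat equation w_σ = (1/2)w_ηη on η ∈ ℝ.
Initial data: w(η,0) = u(η,0) = -3sin(2η) + 2sin(3η) + 2sin(5η).
On η ∈ ℝ each mode satisfies (sin(nη))″ = -n² sin(nη), so exp(-n²σ/2) sin(nη) solves the heat equation; by superposition w(η,σ) = Σ c_n exp(-n²σ/2) sin(nη).
Reading off the coefficients: c_2=-3, c_3=2, c_5=2, so w(η,σ) = -3exp(-2σ)sin(2η) + 2exp(-9σ/2)sin(3η) + 2exp(-25σ/2)sin(5η).
Substituting back η = x - 2t, σ = t: u(x,t) = w(x - 2t, t).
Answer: u(x, t) = 3exp(-2t)sin(4t - 2x) - 2exp(-9t/2)sin(6t - 3x) - 2exp(-25t/2)sin(10t - 5x)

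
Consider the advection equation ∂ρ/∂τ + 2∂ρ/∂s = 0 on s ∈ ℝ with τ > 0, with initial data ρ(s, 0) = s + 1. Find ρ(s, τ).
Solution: By characteristics (ds/dτ = 2), ρ(s,τ) = f(s - 2τ) with f = ρ(·, 0).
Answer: ρ(s, τ) = s - 2τ + 1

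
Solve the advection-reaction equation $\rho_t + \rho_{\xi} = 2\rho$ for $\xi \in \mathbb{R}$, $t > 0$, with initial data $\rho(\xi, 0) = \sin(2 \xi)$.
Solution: Substitute $\rho = e^{2t}u$, i.e. $u = e^{-2t}\rho$.
By the product rule, $\rho_t = e^{2t}(u_t + 2u)$, $\rho_{\xi} = e^{2t}u_{\xi}$.
Substituting into the PDE and dividing by $e^{2t}$: $u_t + 2u + u_{\xi} = 2u$.
The lower-order terms cancel, leaving the standard advection equation $u_t + u_{\xi} = 0$.
Initial data for $u$: $u(\xi,0) = \rho(\xi,0) = \sin(2 \xi)$.
Solve for $u$:
  By method of characteristics (waves move right with speed 1):
  Along characteristics $\xi - t =$ const, $u$ is constant, so $u(\xi,t) = f(\xi - t)$ with $f = u( \cdot , 0)$.
Hence $u(\xi,t) = - \sin(2 t - 2 \xi)$.
Transform back: $\rho(\xi,t) = e^{2t}u(\xi,t)$.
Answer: $\rho(\xi, t) = e^{2 t} \sin(2 \xi - 2 t)$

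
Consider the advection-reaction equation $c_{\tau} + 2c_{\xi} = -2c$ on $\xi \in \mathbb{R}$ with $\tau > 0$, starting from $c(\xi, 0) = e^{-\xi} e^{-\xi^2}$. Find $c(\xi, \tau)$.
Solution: Substitute $c = e^{-\xi}u$, i.e. $u = e^{\xi}c$.
By the product rule, $c_{\xi} = e^{-\xi}(u_{\xi} - u)$, $c_{\tau} = e^{-\xi}u_{\tau}$.
Substituting into the PDE and dividing by $e^{-\xi}$: $u_{\tau} + 2(u_{\xi} - u) = -2u$.
The lower-order terms cancel, leaving the standard advection equation $u_{\tau} + 2u_{\xi} = 0$.
Initial data for $u$: $u(\xi,0) = e^{\xi}c(\xi,0) = e^{-\xi^2}$.
Solve for $u$:
  By method of characteristics (waves move right with speed 2):
  Along characteristics $\xi - 2\tau =$ const, $u$ is constant, so $u(\xi,\tau) = f(\xi - 2\tau)$ with $f = u( \cdot , 0)$.
Hence $u(\xi,\tau) = e^{-(\xi - 2 \tau)^2}$.
Transform back: $c(\xi,\tau) = e^{-\xi}u(\xi,\tau)$.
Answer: $c(\xi, \tau) = e^{-\xi} e^{-(-2 \tau + \xi)^2}$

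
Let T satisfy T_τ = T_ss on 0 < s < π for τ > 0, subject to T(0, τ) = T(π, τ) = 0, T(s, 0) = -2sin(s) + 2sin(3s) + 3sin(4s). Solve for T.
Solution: Separating variables: T = Σ c_n exp(-n²τ) sin(ns). From T(s,0) = -2sin(s) + 2sin(3s) + 3sin(4s): c_1=-2, c_3=2, c_4=3.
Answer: T(s, τ) = -2exp(-τ)sin(s) + 2exp(-9τ)sin(3s) + 3exp(-16τ)sin(4s)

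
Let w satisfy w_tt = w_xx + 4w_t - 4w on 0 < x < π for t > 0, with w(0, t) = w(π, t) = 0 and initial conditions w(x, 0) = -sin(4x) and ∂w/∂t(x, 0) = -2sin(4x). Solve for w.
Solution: Substitute w = exp(2t)u.
Then w_t = exp(2t)(u_t + 2u), w_tt = exp(2t)(u_tt + 4u_t + 4u), w_xx = exp(2t)u_xx; substituting and dividing by exp(2t), the lower-order terms cancel: u_tt = u_xx (standard wave equation).
Data for u: u(x,0) = w(x,0) = -sin(4x); u_t(x,0) = w_t(x,0) - 2w(x,0) = 0. The boundary conditions carry over: u(0,t) = u(π,t) = 0.
Separating variables: u = Σ [A_n cos(ω_n t) + B_n sin(ω_n t)] sin(nx), ω_n = n. From ICs: A_4=-1.
So u(x,t) = -sin(4x)cos(4t), and w(x,t) = exp(2t)u(x,t).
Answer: w(x, t) = -exp(2t)sin(4x)cos(4t)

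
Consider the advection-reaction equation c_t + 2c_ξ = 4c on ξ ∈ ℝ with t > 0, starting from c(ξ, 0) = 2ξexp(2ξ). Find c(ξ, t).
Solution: Substitute c = exp(2ξ)u.
Then c_ξ = exp(2ξ)(u_ξ + 2u), c_t = exp(2ξ)u_t; substituting and dividing by exp(2ξ), the lower-order terms cancel: u_t + 2u_ξ = 0 (standard advection equation).
Data for u: u(ξ,0) = exp(-2ξ)c(ξ,0) = 2ξ.
By characteristics (dξ/dt = 2), u(ξ,t) = f(ξ - 2t) with f = u(·, 0).
So u(ξ,t) = -4t + 2ξ, and c(ξ,t) = exp(2ξ)u(ξ,t).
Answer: c(ξ, t) = -4texp(2ξ) + 2ξexp(2ξ)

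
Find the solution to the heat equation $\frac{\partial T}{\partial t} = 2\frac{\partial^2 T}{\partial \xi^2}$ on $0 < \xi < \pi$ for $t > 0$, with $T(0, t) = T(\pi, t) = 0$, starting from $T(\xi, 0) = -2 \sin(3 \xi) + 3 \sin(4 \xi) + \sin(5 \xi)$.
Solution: Using separation of variables $T = X(\xi)G(t)$:
Eigenfunctions: $\sin(n\xi)$, $n = 1, 2, 3, \ldots$
General solution: $T(\xi, t) = \sum c_n \sin(n\xi) e^{-2n^2 t}$
Matching $T(\xi,0) = -2 \sin(3 \xi) + 3 \sin(4 \xi) + \sin(5 \xi)$ term by term: $c_3=-2, c_4=3, c_5=1$.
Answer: $T(\xi, t) = -2 e^{-18 t} \sin(3 \xi) + 3 e^{-32 t} \sin(4 \xi) + e^{-50 t} \sin(5 \xi)$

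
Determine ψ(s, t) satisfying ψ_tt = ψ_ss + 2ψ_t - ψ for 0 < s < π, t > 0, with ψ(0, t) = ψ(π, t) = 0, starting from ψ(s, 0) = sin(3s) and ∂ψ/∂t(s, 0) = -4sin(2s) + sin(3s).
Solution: Substitute ψ = exp(t)u.
Then ψ_t = exp(t)(u_t + u), ψ_tt = exp(t)(u_tt + 2u_t + u), ψ_ss = exp(t)u_ss; substituting and dividing by exp(t), the lower-order terms cancel: u_tt = u_ss (standard wave equation).
Data for u: u(s,0) = ψ(s,0) = sin(3s); u_t(s,0) = ψ_t(s,0) - ψ(s,0) = -4sin(2s). The boundary conditions carry over: u(0,t) = u(π,t) = 0.
Separating variables: u = Σ [A_n cos(ω_n t) + B_n sin(ω_n t)] sin(ns), ω_n = n. From ICs (B_n = velocity coefficient / ω_n): A_3=1, B_2=-2.
So u(s,t) = -2sin(2s)sin(2t) + sin(3s)cos(3t), and ψ(s,t) = exp(t)u(s,t).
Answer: ψ(s, t) = -2exp(t)sin(2s)sin(2t) + exp(t)sin(3s)cos(3t)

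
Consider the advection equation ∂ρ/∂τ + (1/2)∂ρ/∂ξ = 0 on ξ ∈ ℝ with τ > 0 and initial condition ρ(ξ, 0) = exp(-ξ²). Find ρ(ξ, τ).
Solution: By characteristics (dξ/dτ = 1/2), ρ(ξ,τ) = f(ξ - (1/2)τ) with f = ρ(·, 0).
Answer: ρ(ξ, τ) = exp(-(ξ - τ/2)²)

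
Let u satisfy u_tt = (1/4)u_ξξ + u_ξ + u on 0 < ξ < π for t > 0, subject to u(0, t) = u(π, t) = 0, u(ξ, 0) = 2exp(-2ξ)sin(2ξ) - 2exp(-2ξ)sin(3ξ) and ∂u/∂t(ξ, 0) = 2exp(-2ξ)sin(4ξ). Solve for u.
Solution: Substitute u = exp(-2ξ)w, i.e. w = exp(2ξ)u.
By the product rule, u_ξ = exp(-2ξ)(w_ξ - 2w), u_ξξ = exp(-2ξ)(w_ξξ - 4w_ξ + 4w), u_tt = exp(-2ξ)w_tt.
Substituting into the PDE and dividing by exp(-2ξ): w_tt = (1/4)(w_ξξ - 4w_ξ + 4w) + (w_ξ - 2w) + w.
The lower-order terms cancel, leaving the standard wave equation w_tt = (1/4)w_ξξ.
Initial data for w: w(ξ,0) = exp(2ξ)u(ξ,0) = 2sin(2ξ) - 2sin(3ξ); w_t(ξ,0) = exp(2ξ)u_t(ξ,0) = 2sin(4ξ). The boundary conditions carry over: w(0,t) = w(π,t) = 0.
Solve for w:
  Using separation of variables w = X(ξ)T(t):
  Eigenfunctions: sin(nξ), n = 1, 2, 3, ...
  General solution: w(ξ, t) = Σ [A_n cos(n t/2) + B_n sin(n t/2)] sin(nξ)
  From w(ξ,0) = 2sin(2ξ) - 2sin(3ξ): A_2=2, A_3=-2. From w_t(ξ,0) = 2sin(4ξ), using w_t(ξ,0) = Σ ω_n B_n sin(nξ) with ω_n = n/2: B_4 = 2/2 = 1.
Hence w(ξ,t) = sin(2t)sin(4ξ) + 2sin(2ξ)cos(t) - 2sin(3ξ)cos(3t/2).
Transform back: u(ξ,t) = exp(-2ξ)w(ξ,t).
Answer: u(ξ, t) = exp(-2ξ)sin(2t)sin(4ξ) + 2exp(-2ξ)sin(2ξ)cos(t) - 2exp(-2ξ)sin(3ξ)cos(3t/2)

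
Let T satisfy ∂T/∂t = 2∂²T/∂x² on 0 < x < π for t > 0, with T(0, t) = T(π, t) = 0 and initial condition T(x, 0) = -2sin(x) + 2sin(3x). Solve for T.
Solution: Using separation of variables T = X(x)G(t):
Eigenfunctions: sin(nx), n = 1, 2, 3, ...
General solution: T(x, t) = Σ c_n sin(nx) exp(-2n² t)
Matching T(x,0) = -2sin(x) + 2sin(3x) term by term: c_1=-2, c_3=2.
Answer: T(x, t) = -2exp(-2t)sin(x) + 2exp(-18t)sin(3x)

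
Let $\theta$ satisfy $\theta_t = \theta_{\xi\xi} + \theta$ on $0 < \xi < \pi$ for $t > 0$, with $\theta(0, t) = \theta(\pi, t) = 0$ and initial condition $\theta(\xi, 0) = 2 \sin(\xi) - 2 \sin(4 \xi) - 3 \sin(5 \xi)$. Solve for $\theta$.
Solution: Substitute $\theta = e^{t}u$.
Then $\theta_t = e^{t}(u_t + u)$, $\theta_{\xi\xi} = e^{t}u_{\xi\xi}$; substituting and dividing by $e^{t}$, the lower-order terms cancel: $u_t = u_{\xi\xi}$ (standard heat equation).
Data for $u$: $u(\xi,0) = \theta(\xi,0) = 2 \sin(\xi) - 2 \sin(4 \xi) - 3 \sin(5 \xi)$. The boundary conditions carry over: $u(0,t) = u(\pi,t) = 0$.
Separating variables: $u = \sum c_n e^{-n^2t} \sin(n\xi)$. From $u(\xi,0) = 2 \sin(\xi) - 2 \sin(4 \xi) - 3 \sin(5 \xi)$: $c_1=2, c_4=-2, c_5=-3$.
So $u(\xi,t) = 2 e^{-t} \sin(\xi) - 2 e^{-16 t} \sin(4 \xi) - 3 e^{-25 t} \sin(5 \xi)$, and $\theta(\xi,t) = e^{t}u(\xi,t)$.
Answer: $\theta(\xi, t) = 2 \sin(\xi) - 2 e^{-15 t} \sin(4 \xi) - 3 e^{-24 t} \sin(5 \xi)$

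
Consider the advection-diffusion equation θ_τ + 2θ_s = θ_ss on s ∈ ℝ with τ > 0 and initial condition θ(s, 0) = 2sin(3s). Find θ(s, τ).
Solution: Change to a moving frame: let η = s - 2τ, σ = τ and write θ(s,τ) = u(η,σ).
By the chain rule θ_τ = u_σ - 2u_η, θ_s = u_η, θ_ss = u_ηη.
Then θ_τ + 2θ_s = u_σ: the advection term cancels and the PDE becomes the heat equation u_σ = u_ηη on η ∈ ℝ.
Initial data: u(η,0) = θ(η,0) = 2sin(3η).
On η ∈ ℝ each mode satisfies (sin(nη))″ = -n² sin(nη), so exp(-n²σ) sin(nη) solves the heat equation; by superposition u(η,σ) = Σ c_n exp(-n²σ) sin(nη).
Reading off the coefficients: c_3=2, so u(η,σ) = 2exp(-9σ)sin(3η).
Substituting back η = s - 2τ, σ = τ: θ(s,τ) = u(s - 2τ, τ).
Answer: θ(s, τ) = 2exp(-9τ)sin(3s - 6τ)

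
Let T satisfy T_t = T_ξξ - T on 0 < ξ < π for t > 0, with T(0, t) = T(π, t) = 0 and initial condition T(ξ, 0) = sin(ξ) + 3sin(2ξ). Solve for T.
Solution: Substitute T = exp(-t)u, i.e. u = exp(t)T.
By the product rule, T_t = exp(-t)(u_t - u), T_ξξ = exp(-t)u_ξξ.
Substituting into the PDE and dividing by exp(-t): u_t - u = u_ξξ - u.
The lower-order terms cancel, leaving the standard heat equation u_t = u_ξξ.
Initial data for u: u(ξ,0) = T(ξ,0) = sin(ξ) + 3sin(2ξ). The boundary conditions carry over: u(0,t) = u(π,t) = 0.
Solve for u:
  Using separation of variables u = X(ξ)G(t):
  Eigenfunctions: sin(nξ), n = 1, 2, 3, ...
  General solution: u(ξ, t) = Σ c_n sin(nξ) exp(-n² t)
  Matching u(ξ,0) = sin(ξ) + 3sin(2ξ) term by term: c_1=1, c_2=3.
Hence u(ξ,t) = exp(-t)sin(ξ) + 3exp(-4t)sin(2ξ).
Transform back: T(ξ,t) = exp(-t)u(ξ,t).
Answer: T(ξ, t) = exp(-2t)sin(ξ) + 3exp(-5t)sin(2ξ)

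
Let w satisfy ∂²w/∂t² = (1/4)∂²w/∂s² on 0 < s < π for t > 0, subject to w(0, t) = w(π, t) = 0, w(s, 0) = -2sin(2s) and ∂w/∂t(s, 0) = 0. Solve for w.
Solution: Separating variables: w = Σ [A_n cos(ω_n t) + B_n sin(ω_n t)] sin(ns), ω_n = n/2. From ICs: A_2=-2.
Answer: w(s, t) = -2sin(2s)cos(t)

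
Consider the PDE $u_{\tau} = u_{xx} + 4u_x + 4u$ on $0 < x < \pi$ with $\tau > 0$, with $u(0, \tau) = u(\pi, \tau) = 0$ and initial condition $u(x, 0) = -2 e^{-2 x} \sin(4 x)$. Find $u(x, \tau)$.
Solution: Substitute $u = e^{-2x}w$.
Then $u_x = e^{-2x}(w_x - 2w)$, $u_{xx} = e^{-2x}(w_{xx} - 4w_x + 4w)$, $u_{\tau} = e^{-2x}w_{\tau}$; substituting and dividing by $e^{-2x}$, the lower-order terms cancel: $w_{\tau} = w_{xx}$ (standard heat equation).
Data for $w$: $w(x,0) = e^{2x}u(x,0) = -2 \sin(4 x)$. The boundary conditions carry over: $w(0,\tau) = w(\pi,\tau) = 0$.
Separating variables: $w = \sum c_n e^{-n^2\tau} \sin(nx)$. From $w(x,0) = -2 \sin(4 x)$: $c_4=-2$.
So $w(x,\tau) = -2 e^{-16 \tau} \sin(4 x)$, and $u(x,\tau) = e^{-2x}w(x,\tau)$.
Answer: $u(x, \tau) = -2 e^{-16 \tau} e^{-2 x} \sin(4 x)$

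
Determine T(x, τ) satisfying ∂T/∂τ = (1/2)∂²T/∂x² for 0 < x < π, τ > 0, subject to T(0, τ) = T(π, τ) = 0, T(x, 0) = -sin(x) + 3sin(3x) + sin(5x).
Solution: Using separation of variables T = X(x)G(τ):
Eigenfunctions: sin(nx), n = 1, 2, 3, ...
General solution: T(x, τ) = Σ c_n sin(nx) exp(-n² τ/2)
Matching T(x,0) = -sin(x) + 3sin(3x) + sin(5x) term by term: c_1=-1, c_3=3, c_5=1.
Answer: T(x, τ) = -exp(-τ/2)sin(x) + 3exp(-9τ/2)sin(3x) + exp(-25τ/2)sin(5x)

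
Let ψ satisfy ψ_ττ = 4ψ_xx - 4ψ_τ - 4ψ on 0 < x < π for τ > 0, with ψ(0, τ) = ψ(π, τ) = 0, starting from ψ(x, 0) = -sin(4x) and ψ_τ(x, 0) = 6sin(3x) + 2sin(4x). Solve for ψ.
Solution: Substitute ψ = exp(-2τ)u, i.e. u = exp(2τ)ψ.
By the product rule, ψ_τ = exp(-2τ)(u_τ - 2u), ψ_ττ = exp(-2τ)(u_ττ - 4u_τ + 4u), ψ_xx = exp(-2τ)u_xx.
Substituting into the PDE and dividing by exp(-2τ): u_ττ - 4u_τ + 4u = 4u_xx - 4(u_τ - 2u) - 4u.
The lower-order terms cancel, leaving the standard wave equation u_ττ = 4u_xx.
Initial data for u: u(x,0) = ψ(x,0) = -sin(4x); u_τ(x,0) = ψ_τ(x,0) + 2ψ(x,0) = 6sin(3x). The boundary conditions carry over: u(0,τ) = u(π,τ) = 0.
Solve for u:
  Using separation of variables u = X(x)T(τ):
  Eigenfunctions: sin(nx), n = 1, 2, 3, ...
  General solution: u(x, τ) = Σ [A_n cos(2n τ) + B_n sin(2n τ)] sin(nx)
  From u(x,0) = -sin(4x): A_4=-1. From u_τ(x,0) = 6sin(3x), using u_τ(x,0) = Σ ω_n B_n sin(nx) with ω_n = 2n: B_3 = 6/6 = 1.
Hence u(x,τ) = sin(3x)sin(6τ) - sin(4x)cos(8τ).
Transform back: ψ(x,τ) = exp(-2τ)u(x,τ).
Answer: ψ(x, τ) = exp(-2τ)sin(3x)sin(6τ) - exp(-2τ)sin(4x)cos(8τ)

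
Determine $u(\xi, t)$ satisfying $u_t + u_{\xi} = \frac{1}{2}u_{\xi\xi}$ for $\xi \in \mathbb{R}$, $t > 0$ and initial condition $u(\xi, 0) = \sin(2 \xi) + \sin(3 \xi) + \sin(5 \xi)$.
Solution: Change to a moving frame: let $\eta = \xi - t$, $\sigma = t$ and write $u(\xi,t) = w(\eta,\sigma)$.
By the chain rule $u_t = w_{\sigma} - w_{\eta}$, $u_{\xi} = w_{\eta}$, $u_{\xi\xi} = w_{\eta\eta}$.
Then $u_t + u_{\xi} = w_{\sigma}$: the advection term cancels and the PDE becomes the heat equation $w_{\sigma} = \frac{1}{2}w_{\eta\eta}$ on $\eta \in \mathbb{R}$.
Initial data: $w(\eta,0) = u(\eta,0) = \sin(2 \eta) + \sin(3 \eta) + \sin(5 \eta)$.
On $\eta \in \mathbb{R}$ each mode satisfies $(\sin(n\eta))'' = -n^2 \sin(n\eta)$, so $e^{-n^2\sigma/2} \sin(n\eta)$ solves the heat equation; by superposition $w(\eta,\sigma) = \sum c_n e^{-n^2\sigma/2} \sin(n\eta)$.
Reading off the coefficients: $c_2=1, c_3=1, c_5=1$, so $w(\eta,\sigma) = e^{-2 \sigma} \sin(2 \eta) + e^{-9 \sigma/2} \sin(3 \eta) + e^{-25 \sigma/2} \sin(5 \eta)$.
Substituting back $\eta = \xi - t$, $\sigma = t$: $u(\xi,t) = w(\xi - t, t)$.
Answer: $u(\xi, t) = e^{-2 t} \sin(2 \xi - 2 t) + e^{-9 t/2} \sin(3 \xi - 3 t) + e^{-25 t/2} \sin(5 \xi - 5 t)$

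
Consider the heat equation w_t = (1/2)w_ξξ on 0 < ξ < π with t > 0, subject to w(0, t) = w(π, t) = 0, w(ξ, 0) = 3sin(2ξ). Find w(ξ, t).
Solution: Using separation of variables w = X(ξ)T(t):
Eigenfunctions: sin(nξ), n = 1, 2, 3, ...
General solution: w(ξ, t) = Σ c_n sin(nξ) exp(-n² t/2)
Matching w(ξ,0) = 3sin(2ξ) term by term: c_2=3.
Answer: w(ξ, t) = 3exp(-2t)sin(2ξ)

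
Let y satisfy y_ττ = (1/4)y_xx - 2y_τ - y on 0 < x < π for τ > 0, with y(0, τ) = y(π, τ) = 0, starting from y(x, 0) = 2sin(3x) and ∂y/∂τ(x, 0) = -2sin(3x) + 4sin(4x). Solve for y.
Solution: Substitute y = exp(-τ)u.
Then y_τ = exp(-τ)(u_τ - u), y_ττ = exp(-τ)(u_ττ - 2u_τ + u), y_xx = exp(-τ)u_xx; substituting and dividing by exp(-τ), the lower-order terms cancel: u_ττ = (1/4)u_xx (standard wave equation).
Data for u: u(x,0) = y(x,0) = 2sin(3x); u_τ(x,0) = y_τ(x,0) + y(x,0) = 4sin(4x). The boundary conditions carry over: u(0,τ) = u(π,τ) = 0.
Separating variables: u = Σ [A_n cos(ω_n τ) + B_n sin(ω_n τ)] sin(nx), ω_n = n/2. From ICs (B_n = velocity coefficient / ω_n): A_3=2, B_4=2.
So u(x,τ) = 2sin(3x)cos(3τ/2) + 2sin(4x)sin(2τ), and y(x,τ) = exp(-τ)u(x,τ).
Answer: y(x, τ) = 2exp(-τ)sin(3x)cos(3τ/2) + 2exp(-τ)sin(4x)sin(2τ)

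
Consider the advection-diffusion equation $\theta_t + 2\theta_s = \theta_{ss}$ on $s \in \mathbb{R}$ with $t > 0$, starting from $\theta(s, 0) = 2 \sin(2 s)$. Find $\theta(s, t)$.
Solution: Moving frame: $\eta = s - 2t$, $\sigma = t$, $\theta = u(\eta,\sigma)$, so $\theta_t = u_{\sigma} - 2u_{\eta}$ and $\theta_{ss} = u_{\eta\eta}$.
Hence $\theta_t + 2\theta_s = u_{\sigma}$ and the PDE becomes the heat equation $u_{\sigma} = u_{\eta\eta}$ on $\eta \in \mathbb{R}$.
Initial data: $u(\eta,0) = \theta(\eta,0) = 2 \sin(2 \eta)$. Each mode $\sin(n\eta)$ decays as $e^{-n^2\sigma}$ on $\mathbb{R}$, so $u(\eta,\sigma) = \sum c_n e^{-n^2\sigma} \sin(n\eta)$ with $c_2=2$: $u(\eta,\sigma) = 2 e^{-4 \sigma} \sin(2 \eta)$.
Substituting back: $\theta(s,t) = u(s - 2t, t)$.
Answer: $\theta(s, t) = 2 e^{-4 t} \sin(2 s - 4 t)$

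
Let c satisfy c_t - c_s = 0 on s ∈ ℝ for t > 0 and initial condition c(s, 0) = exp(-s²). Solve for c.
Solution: By characteristics (ds/dt = -1), c(s,t) = f(s + t) with f = c(·, 0).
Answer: c(s, t) = exp(-(s + t)²)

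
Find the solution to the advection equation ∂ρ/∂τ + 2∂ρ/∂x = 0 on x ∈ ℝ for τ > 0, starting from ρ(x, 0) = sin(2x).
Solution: By method of characteristics (waves move right with speed 2):
Along characteristics x - 2τ = const, ρ is constant, so ρ(x,τ) = f(x - 2τ) with f = ρ(·, 0).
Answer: ρ(x, τ) = sin(2x - 4τ)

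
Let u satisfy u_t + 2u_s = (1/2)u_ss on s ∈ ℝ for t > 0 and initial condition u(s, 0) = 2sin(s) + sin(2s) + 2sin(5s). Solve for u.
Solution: Moving frame: η = s - 2t, σ = t, u = w(η,σ), so u_t = w_σ - 2w_η and u_ss = w_ηη.
Hence u_t + 2u_s = w_σ and the PDE becomes the heat equation w_σ = (1/2)w_ηη on η ∈ ℝ.
Initial data: w(η,0) = u(η,0) = 2sin(η) + sin(2η) + 2sin(5η). Each mode sin(nη) decays as exp(-n²σ/2) on ℝ, so w(η,σ) = Σ c_n exp(-n²σ/2) sin(nη) with c_1=2, c_2=1, c_5=2: w(η,σ) = exp(-2σ)sin(2η) + 2exp(-σ/2)sin(η) + 2exp(-25σ/2)sin(5η).
Substituting back: u(s,t) = w(s - 2t, t).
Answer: u(s, t) = exp(-2t)sin(2s - 4t) + 2exp(-t/2)sin(s - 2t) + 2exp(-25t/2)sin(5s - 10t)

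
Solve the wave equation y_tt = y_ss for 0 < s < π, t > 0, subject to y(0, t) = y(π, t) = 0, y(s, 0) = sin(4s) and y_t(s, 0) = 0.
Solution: Using separation of variables y = X(s)T(t):
Eigenfunctions: sin(ns), n = 1, 2, 3, ...
General solution: y(s, t) = Σ [A_n cos(n t) + B_n sin(n t)] sin(ns)
From y(s,0) = sin(4s): A_4=1. From y_t(s,0) = 0: all B_n = 0.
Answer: y(s, t) = sin(4s)cos(4t)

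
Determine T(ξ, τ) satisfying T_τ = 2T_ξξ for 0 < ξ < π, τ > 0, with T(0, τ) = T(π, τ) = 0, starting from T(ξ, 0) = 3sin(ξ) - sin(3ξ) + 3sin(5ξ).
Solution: Using separation of variables T = X(ξ)G(τ):
Eigenfunctions: sin(nξ), n = 1, 2, 3, ...
General solution: T(ξ, τ) = Σ c_n sin(nξ) exp(-2n² τ)
Matching T(ξ,0) = 3sin(ξ) - sin(3ξ) + 3sin(5ξ) term by term: c_1=3, c_3=-1, c_5=3.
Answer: T(ξ, τ) = 3exp(-2τ)sin(ξ) - exp(-18τ)sin(3ξ) + 3exp(-50τ)sin(5ξ)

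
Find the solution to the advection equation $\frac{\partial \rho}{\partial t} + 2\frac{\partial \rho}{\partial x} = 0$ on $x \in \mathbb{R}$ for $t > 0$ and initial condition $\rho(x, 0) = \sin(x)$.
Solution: By characteristics ($dx/dt = 2$), $\rho(x,t) = f(x - 2t)$ with $f = \rho( \cdot , 0)$.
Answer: $\rho(x, t) = - \sin(2 t - x)$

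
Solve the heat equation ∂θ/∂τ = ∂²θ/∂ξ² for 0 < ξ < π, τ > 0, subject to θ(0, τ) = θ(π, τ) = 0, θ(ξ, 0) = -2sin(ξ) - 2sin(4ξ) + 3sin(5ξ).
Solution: Using separation of variables θ = X(ξ)G(τ):
Eigenfunctions: sin(nξ), n = 1, 2, 3, ...
General solution: θ(ξ, τ) = Σ c_n sin(nξ) exp(-n² τ)
Matching θ(ξ,0) = -2sin(ξ) - 2sin(4ξ) + 3sin(5ξ) term by term: c_1=-2, c_4=-2, c_5=3.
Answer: θ(ξ, τ) = -2exp(-τ)sin(ξ) - 2exp(-16τ)sin(4ξ) + 3exp(-25τ)sin(5ξ)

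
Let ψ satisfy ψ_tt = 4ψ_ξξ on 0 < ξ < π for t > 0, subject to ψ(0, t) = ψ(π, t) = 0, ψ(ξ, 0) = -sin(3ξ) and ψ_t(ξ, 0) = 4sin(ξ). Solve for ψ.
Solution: Separating variables: ψ = Σ [A_n cos(ω_n t) + B_n sin(ω_n t)] sin(nξ), ω_n = 2n. From ICs (B_n = velocity coefficient / ω_n): A_3=-1, B_1=2.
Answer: ψ(ξ, t) = 2sin(2t)sin(ξ) - sin(3ξ)cos(6t)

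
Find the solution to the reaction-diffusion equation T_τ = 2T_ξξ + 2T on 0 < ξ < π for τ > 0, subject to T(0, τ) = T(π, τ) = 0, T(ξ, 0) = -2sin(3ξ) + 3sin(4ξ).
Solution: Substitute T = exp(2τ)u, i.e. u = exp(-2τ)T.
By the product rule, T_τ = exp(2τ)(u_τ + 2u), T_ξξ = exp(2τ)u_ξξ.
Substituting into the PDE and dividing by exp(2τ): u_τ + 2u = 2u_ξξ + 2u.
The lower-order terms cancel, leaving the standard heat equation u_τ = 2u_ξξ.
Initial data for u: u(ξ,0) = T(ξ,0) = -2sin(3ξ) + 3sin(4ξ). The boundary conditions carry over: u(0,τ) = u(π,τ) = 0.
Solve for u:
  Using separation of variables u = X(ξ)G(τ):
  Eigenfunctions: sin(nξ), n = 1, 2, 3, ...
  General solution: u(ξ, τ) = Σ c_n sin(nξ) exp(-2n² τ)
  Matching u(ξ,0) = -2sin(3ξ) + 3sin(4ξ) term by term: c_3=-2, c_4=3.
Hence u(ξ,τ) = -2exp(-18τ)sin(3ξ) + 3exp(-32τ)sin(4ξ).
Transform back: T(ξ,τ) = exp(2τ)u(ξ,τ).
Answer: T(ξ, τ) = -2exp(-16τ)sin(3ξ) + 3exp(-30τ)sin(4ξ)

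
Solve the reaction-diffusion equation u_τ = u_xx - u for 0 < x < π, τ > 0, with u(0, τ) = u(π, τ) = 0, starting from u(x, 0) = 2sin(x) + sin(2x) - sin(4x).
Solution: Substitute u = exp(-τ)w, i.e. w = exp(τ)u.
By the product rule, u_τ = exp(-τ)(w_τ - w), u_xx = exp(-τ)w_xx.
Substituting into the PDE and dividing by exp(-τ): w_τ - w = w_xx - w.
The lower-order terms cancel, leaving the standard heat equation w_τ = w_xx.
Initial data for w: w(x,0) = u(x,0) = 2sin(x) + sin(2x) - sin(4x). The boundary conditions carry over: w(0,τ) = w(π,τ) = 0.
Solve for w:
  Using separation of variables w = X(x)T(τ):
  Eigenfunctions: sin(nx), n = 1, 2, 3, ...
  General solution: w(x, τ) = Σ c_n sin(nx) exp(-n² τ)
  Matching w(x,0) = 2sin(x) + sin(2x) - sin(4x) term by term: c_1=2, c_2=1, c_4=-1.
Hence w(x,τ) = 2exp(-τ)sin(x) + exp(-4τ)sin(2x) - exp(-16τ)sin(4x).
Transform back: u(x,τ) = exp(-τ)w(x,τ).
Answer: u(x, τ) = 2exp(-2τ)sin(x) + exp(-5τ)sin(2x) - exp(-17τ)sin(4x)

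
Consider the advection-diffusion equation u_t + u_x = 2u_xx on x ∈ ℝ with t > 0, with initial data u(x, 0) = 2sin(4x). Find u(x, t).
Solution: Moving frame: η = x - t, σ = t, u = w(η,σ), so u_t = w_σ - w_η and u_xx = w_ηη.
Hence u_t + u_x = w_σ and the PDE becomes the heat equation w_σ = 2w_ηη on η ∈ ℝ.
Initial data: w(η,0) = u(η,0) = 2sin(4η). Each mode sin(nη) decays as exp(-2n²σ) on ℝ, so w(η,σ) = Σ c_n exp(-2n²σ) sin(nη) with c_4=2: w(η,σ) = 2exp(-32σ)sin(4η).
Substituting back: u(x,t) = w(x - t, t).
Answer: u(x, t) = -2exp(-32t)sin(4t - 4x)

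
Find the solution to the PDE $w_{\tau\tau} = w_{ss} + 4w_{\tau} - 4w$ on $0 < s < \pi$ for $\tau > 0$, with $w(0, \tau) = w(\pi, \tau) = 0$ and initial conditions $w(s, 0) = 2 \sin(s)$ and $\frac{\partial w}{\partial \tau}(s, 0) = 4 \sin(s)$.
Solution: Substitute $w = e^{2\tau}u$, i.e. $u = e^{-2\tau}w$.
By the product rule, $w_{\tau} = e^{2\tau}(u_{\tau} + 2u)$, $w_{\tau\tau} = e^{2\tau}(u_{\tau\tau} + 4u_{\tau} + 4u)$, $w_{ss} = e^{2\tau}u_{ss}$.
Substituting into the PDE and dividing by $e^{2\tau}$: $u_{\tau\tau} + 4u_{\tau} + 4u = u_{ss} + 4(u_{\tau} + 2u) - 4u$.
The lower-order terms cancel, leaving the standard wave equation $u_{\tau\tau} = u_{ss}$.
Initial data for $u$: $u(s,0) = w(s,0) = 2 \sin(s)$; $u_{\tau}(s,0) = w_{\tau}(s,0) - 2w(s,0) = 0$. The boundary conditions carry over: $u(0,\tau) = u(\pi,\tau) = 0$.
Solve for $u$:
  Using separation of variables $u = X(s)T(\tau)$:
  Eigenfunctions: $\sin(ns)$, $n = 1, 2, 3, \ldots$
  General solution: $u(s, \tau) = \sum [A_n \cos(n \tau) + B_n \sin(n \tau)] \sin(ns)$
  From $u(s,0) = 2 \sin(s)$: $A_1=2$. From $u_{\tau}(s,0) = 0$: all $B_n = 0$.
Hence $u(s,\tau) = 2 \sin(s) \cos(\tau)$.
Transform back: $w(s,\tau) = e^{2\tau}u(s,\tau)$.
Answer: $w(s, \tau) = 2 e^{2 \tau} \sin(s) \cos(\tau)$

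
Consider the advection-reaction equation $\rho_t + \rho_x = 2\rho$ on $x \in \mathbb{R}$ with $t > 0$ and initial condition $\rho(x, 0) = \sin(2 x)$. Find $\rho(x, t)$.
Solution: Substitute $\rho = e^{2t}u$.
Then $\rho_t = e^{2t}(u_t + 2u)$, $\rho_x = e^{2t}u_x$; substituting and dividing by $e^{2t}$, the lower-order terms cancel: $u_t + u_x = 0$ (standard advection equation).
Data for $u$: $u(x,0) = \rho(x,0) = \sin(2 x)$.
By characteristics ($dx/dt = 1$), $u(x,t) = f(x - t)$ with $f = u( \cdot , 0)$.
So $u(x,t) = - \sin(2 t - 2 x)$, and $\rho(x,t) = e^{2t}u(x,t)$.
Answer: $\rho(x, t) = - e^{2 t} \sin(2 t - 2 x)$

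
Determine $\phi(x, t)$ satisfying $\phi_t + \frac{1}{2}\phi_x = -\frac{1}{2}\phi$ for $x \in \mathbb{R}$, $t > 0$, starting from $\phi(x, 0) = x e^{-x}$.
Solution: Substitute $\phi = e^{-x}u$.
Then $\phi_x = e^{-x}(u_x - u)$, $\phi_t = e^{-x}u_t$; substituting and dividing by $e^{-x}$, the lower-order terms cancel: $u_t + \frac{1}{2}u_x = 0$ (standard advection equation).
Data for $u$: $u(x,0) = e^{x}\phi(x,0) = x$.
By characteristics ($dx/dt = 1/2$), $u(x,t) = f(x - \frac{1}{2}t)$ with $f = u( \cdot , 0)$.
So $u(x,t) = -\frac{1}{2} t + x$, and $\phi(x,t) = e^{-x}u(x,t)$.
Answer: $\phi(x, t) = -\frac{1}{2} t e^{-x} + x e^{-x}$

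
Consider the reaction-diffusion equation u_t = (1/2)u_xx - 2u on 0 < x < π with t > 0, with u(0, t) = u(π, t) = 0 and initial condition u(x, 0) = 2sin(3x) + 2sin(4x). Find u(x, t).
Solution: Substitute u = exp(-2t)w.
Then u_t = exp(-2t)(w_t - 2w), u_xx = exp(-2t)w_xx; substituting and dividing by exp(-2t), the lower-order terms cancel: w_t = (1/2)w_xx (standard heat equation).
Data for w: w(x,0) = u(x,0) = 2sin(3x) + 2sin(4x). The boundary conditions carry over: w(0,t) = w(π,t) = 0.
Separating variables: w = Σ c_n exp(-n²t/2) sin(nx). From w(x,0) = 2sin(3x) + 2sin(4x): c_3=2, c_4=2.
So w(x,t) = 2exp(-8t)sin(4x) + 2exp(-9t/2)sin(3x), and u(x,t) = exp(-2t)w(x,t).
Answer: u(x, t) = 2exp(-10t)sin(4x) + 2exp(-13t/2)sin(3x)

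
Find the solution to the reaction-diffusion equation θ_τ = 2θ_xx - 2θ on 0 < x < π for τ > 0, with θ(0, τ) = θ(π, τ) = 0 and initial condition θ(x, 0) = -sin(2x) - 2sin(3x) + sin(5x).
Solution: Substitute θ = exp(-2τ)u, i.e. u = exp(2τ)θ.
By the product rule, θ_τ = exp(-2τ)(u_τ - 2u), θ_xx = exp(-2τ)u_xx.
Substituting into the PDE and dividing by exp(-2τ): u_τ - 2u = 2u_xx - 2u.
The lower-order terms cancel, leaving the standard heat equation u_τ = 2u_xx.
Initial data for u: u(x,0) = θ(x,0) = -sin(2x) - 2sin(3x) + sin(5x). The boundary conditions carry over: u(0,τ) = u(π,τ) = 0.
Solve for u:
  Using separation of variables u = X(x)G(τ):
  Eigenfunctions: sin(nx), n = 1, 2, 3, ...
  General solution: u(x, τ) = Σ c_n sin(nx) exp(-2n² τ)
  Matching u(x,0) = -sin(2x) - 2sin(3x) + sin(5x) term by term: c_2=-1, c_3=-2, c_5=1.
Hence u(x,τ) = -exp(-8τ)sin(2x) - 2exp(-18τ)sin(3x) + exp(-50τ)sin(5x).
Transform back: θ(x,τ) = exp(-2τ)u(x,τ).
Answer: θ(x, τ) = -exp(-10τ)sin(2x) - 2exp(-20τ)sin(3x) + exp(-52τ)sin(5x)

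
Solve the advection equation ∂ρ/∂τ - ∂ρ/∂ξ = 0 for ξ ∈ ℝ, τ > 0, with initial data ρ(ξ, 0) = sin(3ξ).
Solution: By method of characteristics (waves move left with speed 1):
Along characteristics ξ + τ = const, ρ is constant, so ρ(ξ,τ) = f(ξ + τ) with f = ρ(·, 0).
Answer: ρ(ξ, τ) = sin(3ξ + 3τ)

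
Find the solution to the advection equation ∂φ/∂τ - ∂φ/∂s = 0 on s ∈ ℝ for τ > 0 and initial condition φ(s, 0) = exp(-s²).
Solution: By characteristics (ds/dτ = -1), φ(s,τ) = f(s + τ) with f = φ(·, 0).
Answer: φ(s, τ) = exp(-(s + τ)²)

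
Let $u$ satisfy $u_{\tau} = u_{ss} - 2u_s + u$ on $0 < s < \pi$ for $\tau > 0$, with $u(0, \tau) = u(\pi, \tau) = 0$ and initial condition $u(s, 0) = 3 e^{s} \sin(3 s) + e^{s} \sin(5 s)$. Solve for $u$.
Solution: Substitute $u = e^{s}w$, i.e. $w = e^{-s}u$.
By the product rule, $u_s = e^{s}(w_s + w)$, $u_{ss} = e^{s}(w_{ss} + 2w_s + w)$, $u_{\tau} = e^{s}w_{\tau}$.
Substituting into the PDE and dividing by $e^{s}$: $w_{\tau} = (w_{ss} + 2w_s + w) - 2(w_s + w) + w$.
The lower-order terms cancel, leaving the standard heat equation $w_{\tau} = w_{ss}$.
Initial data for $w$: $w(s,0) = e^{-s}u(s,0) = 3 \sin(3 s) + \sin(5 s)$. The boundary conditions carry over: $w(0,\tau) = w(\pi,\tau) = 0$.
Solve for $w$:
  Using separation of variables $w = X(s)T(\tau)$:
  Eigenfunctions: $\sin(ns)$, $n = 1, 2, 3, \ldots$
  General solution: $w(s, \tau) = \sum c_n \sin(ns) e^{-n^2 \tau}$
  Matching $w(s,0) = 3 \sin(3 s) + \sin(5 s)$ term by term: $c_3=3, c_5=1$.
Hence $w(s,\tau) = 3 e^{-9 \tau} \sin(3 s) + e^{-25 \tau} \sin(5 s)$.
Transform back: $u(s,\tau) = e^{s}w(s,\tau)$.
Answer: $u(s, \tau) = 3 e^{-9 \tau} e^{s} \sin(3 s) + e^{-25 \tau} e^{s} \sin(5 s)$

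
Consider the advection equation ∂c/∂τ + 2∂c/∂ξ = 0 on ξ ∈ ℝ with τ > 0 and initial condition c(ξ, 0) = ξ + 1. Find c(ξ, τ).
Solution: By characteristics (dξ/dτ = 2), c(ξ,τ) = f(ξ - 2τ) with f = c(·, 0).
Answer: c(ξ, τ) = ξ - 2τ + 1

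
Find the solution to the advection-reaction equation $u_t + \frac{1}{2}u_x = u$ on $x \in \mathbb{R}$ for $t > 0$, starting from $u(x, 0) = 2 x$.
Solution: Substitute $u = e^{t}w$, i.e. $w = e^{-t}u$.
By the product rule, $u_t = e^{t}(w_t + w)$, $u_x = e^{t}w_x$.
Substituting into the PDE and dividing by $e^{t}$: $w_t + w + \frac{1}{2}w_x = w$.
The lower-order terms cancel, leaving the standard advection equation $w_t + \frac{1}{2}w_x = 0$.
Initial data for $w$: $w(x,0) = u(x,0) = 2 x$.
Solve for $w$:
  By method of characteristics (waves move right with speed 1/2):
  Along characteristics $x - \frac{1}{2}t =$ const, $w$ is constant, so $w(x,t) = f(x - \frac{1}{2}t)$ with $f = w( \cdot , 0)$.
Hence $w(x,t) = - t + 2 x$.
Transform back: $u(x,t) = e^{t}w(x,t)$.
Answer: $u(x, t) = - t e^{t} + 2 x e^{t}$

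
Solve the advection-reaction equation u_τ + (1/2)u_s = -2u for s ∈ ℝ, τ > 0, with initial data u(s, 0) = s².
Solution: Substitute u = exp(-2τ)w, i.e. w = exp(2τ)u.
By the product rule, u_τ = exp(-2τ)(w_τ - 2w), u_s = exp(-2τ)w_s.
Substituting into the PDE and dividing by exp(-2τ): w_τ - 2w + (1/2)w_s = -2w.
The lower-order terms cancel, leaving the standard advection equation w_τ + (1/2)w_s = 0.
Initial data for w: w(s,0) = u(s,0) = s².
Solve for w:
  By method of characteristics (waves move right with speed 1/2):
  Along characteristics s - (1/2)τ = const, w is constant, so w(s,τ) = f(s - (1/2)τ) with f = w(·, 0).
Hence w(s,τ) = s² - sτ + (1/4)τ².
Transform back: u(s,τ) = exp(-2τ)w(s,τ).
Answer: u(s, τ) = s²exp(-2τ) - sτexp(-2τ) + (1/4)τ²exp(-2τ)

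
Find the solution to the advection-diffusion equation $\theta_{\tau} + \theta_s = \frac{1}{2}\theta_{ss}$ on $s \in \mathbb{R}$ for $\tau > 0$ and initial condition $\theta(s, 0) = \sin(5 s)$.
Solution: Moving frame: $\eta = s - \tau$, $\sigma = \tau$, $\theta = u(\eta,\sigma)$, so $\theta_{\tau} = u_{\sigma} - u_{\eta}$ and $\theta_{ss} = u_{\eta\eta}$.
Hence $\theta_{\tau} + \theta_s = u_{\sigma}$ and the PDE becomes the heat equation $u_{\sigma} = \frac{1}{2}u_{\eta\eta}$ on $\eta \in \mathbb{R}$.
Initial data: $u(\eta,0) = \theta(\eta,0) = \sin(5 \eta)$. Each mode $\sin(n\eta)$ decays as $e^{-n^2\sigma/2}$ on $\mathbb{R}$, so $u(\eta,\sigma) = \sum c_n e^{-n^2\sigma/2} \sin(n\eta)$ with $c_5=1$: $u(\eta,\sigma) = e^{-25 \sigma/2} \sin(5 \eta)$.
Substituting back: $\theta(s,\tau) = u(s - \tau, \tau)$.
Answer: $\theta(s, \tau) = - e^{-25 \tau/2} \sin(5 \tau - 5 s)$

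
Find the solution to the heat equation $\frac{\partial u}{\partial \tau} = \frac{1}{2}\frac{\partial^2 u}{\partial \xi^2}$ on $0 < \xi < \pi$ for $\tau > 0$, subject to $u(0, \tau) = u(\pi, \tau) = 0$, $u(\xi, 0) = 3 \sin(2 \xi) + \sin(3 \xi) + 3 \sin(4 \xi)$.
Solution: Separating variables: $u = \sum c_n e^{-n^2\tau/2} \sin(n\xi)$. From $u(\xi,0) = 3 \sin(2 \xi) + \sin(3 \xi) + 3 \sin(4 \xi)$: $c_2=3, c_3=1, c_4=3$.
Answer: $u(\xi, \tau) = 3 e^{-2 \tau} \sin(2 \xi) + 3 e^{-8 \tau} \sin(4 \xi) + e^{-9 \tau/2} \sin(3 \xi)$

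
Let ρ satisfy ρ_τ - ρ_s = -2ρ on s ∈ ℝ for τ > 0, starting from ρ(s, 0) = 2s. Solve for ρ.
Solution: Substitute ρ = exp(-2τ)u.
Then ρ_τ = exp(-2τ)(u_τ - 2u), ρ_s = exp(-2τ)u_s; substituting and dividing by exp(-2τ), the lower-order terms cancel: u_τ - u_s = 0 (standard advection equation).
Data for u: u(s,0) = ρ(s,0) = 2s.
By characteristics (ds/dτ = -1), u(s,τ) = f(s + τ) with f = u(·, 0).
So u(s,τ) = 2s + 2τ, and ρ(s,τ) = exp(-2τ)u(s,τ).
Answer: ρ(s, τ) = 2sexp(-2τ) + 2τexp(-2τ)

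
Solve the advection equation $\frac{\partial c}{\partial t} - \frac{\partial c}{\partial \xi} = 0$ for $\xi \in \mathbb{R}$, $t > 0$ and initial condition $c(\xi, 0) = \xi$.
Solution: By characteristics ($d\xi/dt = -1$), $c(\xi,t) = f(\xi + t)$ with $f = c( \cdot , 0)$.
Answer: $c(\xi, t) = \xi + t$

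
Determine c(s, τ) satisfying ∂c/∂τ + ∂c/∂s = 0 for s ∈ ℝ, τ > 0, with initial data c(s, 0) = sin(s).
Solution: By characteristics (ds/dτ = 1), c(s,τ) = f(s - τ) with f = c(·, 0).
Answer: c(s, τ) = sin(s - τ)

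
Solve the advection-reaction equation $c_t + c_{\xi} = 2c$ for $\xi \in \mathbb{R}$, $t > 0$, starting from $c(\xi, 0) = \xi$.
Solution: Substitute $c = e^{2t}u$, i.e. $u = e^{-2t}c$.
By the product rule, $c_t = e^{2t}(u_t + 2u)$, $c_{\xi} = e^{2t}u_{\xi}$.
Substituting into the PDE and dividing by $e^{2t}$: $u_t + 2u + u_{\xi} = 2u$.
The lower-order terms cancel, leaving the standard advection equation $u_t + u_{\xi} = 0$.
Initial data for $u$: $u(\xi,0) = c(\xi,0) = \xi$.
Solve for $u$:
  By method of characteristics (waves move right with speed 1):
  Along characteristics $\xi - t =$ const, $u$ is constant, so $u(\xi,t) = f(\xi - t)$ with $f = u( \cdot , 0)$.
Hence $u(\xi,t) = - t + \xi$.
Transform back: $c(\xi,t) = e^{2t}u(\xi,t)$.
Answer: $c(\xi, t) = \xi e^{2 t} -  t e^{2 t}$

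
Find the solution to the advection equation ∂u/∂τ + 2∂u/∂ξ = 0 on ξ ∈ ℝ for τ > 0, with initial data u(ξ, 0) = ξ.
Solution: By method of characteristics (waves move right with speed 2):
Along characteristics ξ - 2τ = const, u is constant, so u(ξ,τ) = f(ξ - 2τ) with f = u(·, 0).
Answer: u(ξ, τ) = ξ - 2τ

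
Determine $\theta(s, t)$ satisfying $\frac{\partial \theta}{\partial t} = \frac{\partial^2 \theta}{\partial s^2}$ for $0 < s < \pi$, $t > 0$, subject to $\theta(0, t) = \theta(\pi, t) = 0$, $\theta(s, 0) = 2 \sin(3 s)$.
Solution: Separating variables: $\theta = \sum c_n e^{-n^2t} \sin(ns)$. From $\theta(s,0) = 2 \sin(3 s)$: $c_3=2$.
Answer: $\theta(s, t) = 2 e^{-9 t} \sin(3 s)$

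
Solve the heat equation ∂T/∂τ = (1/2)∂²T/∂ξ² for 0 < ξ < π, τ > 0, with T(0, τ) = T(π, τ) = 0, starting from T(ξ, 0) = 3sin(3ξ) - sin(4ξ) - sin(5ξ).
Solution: Separating variables: T = Σ c_n exp(-n²τ/2) sin(nξ). From T(ξ,0) = 3sin(3ξ) - sin(4ξ) - sin(5ξ): c_3=3, c_4=-1, c_5=-1.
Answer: T(ξ, τ) = -exp(-8τ)sin(4ξ) + 3exp(-9τ/2)sin(3ξ) - exp(-25τ/2)sin(5ξ)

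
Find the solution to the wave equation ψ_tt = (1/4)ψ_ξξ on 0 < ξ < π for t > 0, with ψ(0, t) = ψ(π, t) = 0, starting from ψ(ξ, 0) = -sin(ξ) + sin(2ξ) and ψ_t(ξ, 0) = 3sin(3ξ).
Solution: Separating variables: ψ = Σ [A_n cos(ω_n t) + B_n sin(ω_n t)] sin(nξ), ω_n = n/2. From ICs (B_n = velocity coefficient / ω_n): A_1=-1, A_2=1, B_3=2.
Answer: ψ(ξ, t) = 2sin(3t/2)sin(3ξ) - sin(ξ)cos(t/2) + sin(2ξ)cos(t)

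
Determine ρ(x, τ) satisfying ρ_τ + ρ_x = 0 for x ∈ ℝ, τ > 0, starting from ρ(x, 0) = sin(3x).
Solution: By method of characteristics (waves move right with speed 1):
Along characteristics x - τ = const, ρ is constant, so ρ(x,τ) = f(x - τ) with f = ρ(·, 0).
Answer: ρ(x, τ) = sin(3x - 3τ)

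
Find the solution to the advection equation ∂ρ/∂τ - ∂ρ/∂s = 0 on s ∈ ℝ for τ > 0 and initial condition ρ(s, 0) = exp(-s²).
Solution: By characteristics (ds/dτ = -1), ρ(s,τ) = f(s + τ) with f = ρ(·, 0).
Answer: ρ(s, τ) = exp(-(s + τ)²)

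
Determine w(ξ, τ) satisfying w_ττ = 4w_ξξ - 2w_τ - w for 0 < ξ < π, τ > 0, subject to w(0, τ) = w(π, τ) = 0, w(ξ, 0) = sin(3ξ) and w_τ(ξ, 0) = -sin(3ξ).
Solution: Substitute w = exp(-τ)u, i.e. u = exp(τ)w.
By the product rule, w_τ = exp(-τ)(u_τ - u), w_ττ = exp(-τ)(u_ττ - 2u_τ + u), w_ξξ = exp(-τ)u_ξξ.
Substituting into the PDE and dividing by exp(-τ): u_ττ - 2u_τ + u = 4u_ξξ - 2(u_τ - u) - u.
The lower-order terms cancel, leaving the standard wave equation u_ττ = 4u_ξξ.
Initial data for u: u(ξ,0) = w(ξ,0) = sin(3ξ); u_τ(ξ,0) = w_τ(ξ,0) + w(ξ,0) = 0. The boundary conditions carry over: u(0,τ) = u(π,τ) = 0.
Solve for u:
  Using separation of variables u = X(ξ)T(τ):
  Eigenfunctions: sin(nξ), n = 1, 2, 3, ...
  General solution: u(ξ, τ) = Σ [A_n cos(2n τ) + B_n sin(2n τ)] sin(nξ)
  From u(ξ,0) = sin(3ξ): A_3=1. From u_τ(ξ,0) = 0: all B_n = 0.
Hence u(ξ,τ) = sin(3ξ)cos(6τ).
Transform back: w(ξ,τ) = exp(-τ)u(ξ,τ).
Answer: w(ξ, τ) = exp(-τ)sin(3ξ)cos(6τ)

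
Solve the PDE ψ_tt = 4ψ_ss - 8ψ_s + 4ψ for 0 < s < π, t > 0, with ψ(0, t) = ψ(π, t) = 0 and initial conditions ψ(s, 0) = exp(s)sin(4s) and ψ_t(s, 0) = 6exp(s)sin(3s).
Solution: Substitute ψ = exp(s)u, i.e. u = exp(-s)ψ.
By the product rule, ψ_s = exp(s)(u_s + u), ψ_ss = exp(s)(u_ss + 2u_s + u), ψ_tt = exp(s)u_tt.
Substituting into the PDE and dividing by exp(s): u_tt = 4(u_ss + 2u_s + u) - 8(u_s + u) + 4u.
The lower-order terms cancel, leaving the standard wave equation u_tt = 4u_ss.
Initial data for u: u(s,0) = exp(-s)ψ(s,0) = sin(4s); u_t(s,0) = exp(-s)ψ_t(s,0) = 6sin(3s). The boundary conditions carry over: u(0,t) = u(π,t) = 0.
Solve for u:
  Using separation of variables u = X(s)T(t):
  Eigenfunctions: sin(ns), n = 1, 2, 3, ...
  General solution: u(s, t) = Σ [A_n cos(2n t) + B_n sin(2n t)] sin(ns)
  From u(s,0) = sin(4s): A_4=1. From u_t(s,0) = 6sin(3s), using u_t(s,0) = Σ ω_n B_n sin(ns) with ω_n = 2n: B_3 = 6/6 = 1.
Hence u(s,t) = sin(3s)sin(6t) + sin(4s)cos(8t).
Transform back: ψ(s,t) = exp(s)u(s,t).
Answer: ψ(s, t) = exp(s)sin(3s)sin(6t) + exp(s)sin(4s)cos(8t)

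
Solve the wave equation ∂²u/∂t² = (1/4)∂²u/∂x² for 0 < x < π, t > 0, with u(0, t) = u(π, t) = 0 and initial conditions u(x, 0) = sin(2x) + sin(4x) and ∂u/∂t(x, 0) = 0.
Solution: Using separation of variables u = X(x)T(t):
Eigenfunctions: sin(nx), n = 1, 2, 3, ...
General solution: u(x, t) = Σ [A_n cos(n t/2) + B_n sin(n t/2)] sin(nx)
From u(x,0) = sin(2x) + sin(4x): A_2=1, A_4=1. From u_t(x,0) = 0: all B_n = 0.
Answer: u(x, t) = sin(2x)cos(t) + sin(4x)cos(2t)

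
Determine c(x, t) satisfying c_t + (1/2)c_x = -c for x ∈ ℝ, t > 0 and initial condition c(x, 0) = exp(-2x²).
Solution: Substitute c = exp(-t)u.
Then c_t = exp(-t)(u_t - u), c_x = exp(-t)u_x; substituting and dividing by exp(-t), the lower-order terms cancel: u_t + (1/2)u_x = 0 (standard advection equation).
Data for u: u(x,0) = c(x,0) = exp(-2x²).
By characteristics (dx/dt = 1/2), u(x,t) = f(x - (1/2)t) with f = u(·, 0).
So u(x,t) = exp(-2(-t/2 + x)²), and c(x,t) = exp(-t)u(x,t).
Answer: c(x, t) = exp(-t)exp(-2(-t/2 + x)²)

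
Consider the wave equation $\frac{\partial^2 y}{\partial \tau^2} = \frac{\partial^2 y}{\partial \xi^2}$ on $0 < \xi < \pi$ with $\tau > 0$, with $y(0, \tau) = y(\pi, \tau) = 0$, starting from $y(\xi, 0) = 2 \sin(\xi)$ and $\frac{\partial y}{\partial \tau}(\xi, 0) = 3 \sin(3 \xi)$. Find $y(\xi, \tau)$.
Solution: Using separation of variables $y = X(\xi)T(\tau)$:
Eigenfunctions: $\sin(n\xi)$, $n = 1, 2, 3, \ldots$
General solution: $y(\xi, \tau) = \sum [A_n \cos(n \tau) + B_n \sin(n \tau)] \sin(n\xi)$
From $y(\xi,0) = 2 \sin(\xi)$: $A_1=2$. From $y_{\tau}(\xi,0) = 3 \sin(3 \xi)$, using $y_{\tau}(\xi,0) = \sum \omega_n B_n \sin(n\xi)$ with $\omega_n = n$: $B_3 = 3/3 = 1$.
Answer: $y(\xi, \tau) = \sin(3 \tau) \sin(3 \xi) + 2 \sin(\xi) \cos(\tau)$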